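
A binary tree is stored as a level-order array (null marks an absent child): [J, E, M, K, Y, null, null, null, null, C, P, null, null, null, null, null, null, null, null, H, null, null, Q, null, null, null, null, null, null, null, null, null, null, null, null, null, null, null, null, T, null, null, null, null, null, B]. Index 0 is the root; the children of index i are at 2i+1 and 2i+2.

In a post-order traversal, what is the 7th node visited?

P

Post-order visits the left subtree, then the right subtree, then the node.
At J: go left to E.
  At E: go left to K.
    K is a leaf — visit K.
  At E: go right to Y.
    At Y: go left to C.
      At C: go left to H.
        At H: go left to T.
          T is a leaf — visit T.
        At H: no right child.
        Visit H.
      At C: no right child.
      Visit C.
    At Y: go right to P.
      At P: no left child.
      At P: go right to Q.
        At Q: go left to B.
          B is a leaf — visit B.
        At Q: no right child.
        Visit Q.
      Visit P.
    Visit Y.
  Visit E.
At J: go right to M.
  M is a leaf — visit M.
Visit J.
Full post-order sequence: K, T, H, C, B, Q, P, Y, E, M, J.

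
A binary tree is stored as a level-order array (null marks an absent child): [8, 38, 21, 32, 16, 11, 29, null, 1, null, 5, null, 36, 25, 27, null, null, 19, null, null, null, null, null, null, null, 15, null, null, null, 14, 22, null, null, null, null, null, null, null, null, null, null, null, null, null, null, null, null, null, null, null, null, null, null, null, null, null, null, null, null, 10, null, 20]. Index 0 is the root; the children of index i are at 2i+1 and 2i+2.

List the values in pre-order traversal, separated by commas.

8, 38, 32, 1, 19, 16, 5, 21, 11, 36, 15, 29, 25, 27, 14, 10, 22, 20

Pre-order visits the node, then its left subtree, then its right subtree.
Visit 8.
At 8: go left to 38.
  Visit 38.
  At 38: go left to 32.
    Visit 32.
    At 32: no left child.
    At 32: go right to 1.
      Visit 1.
      At 1: go left to 19.
        19 is a leaf — visit 19.
      At 1: no right child.
  At 38: go right to 16.
    Visit 16.
    At 16: no left child.
    At 16: go right to 5.
      5 is a leaf — visit 5.
At 8: go right to 21.
  Visit 21.
  At 21: go left to 11.
    Visit 11.
    At 11: no left child.
    At 11: go right to 36.
      Visit 36.
      At 36: go left to 15.
        15 is a leaf — visit 15.
      At 36: no right child.
  At 21: go right to 29.
    Visit 29.
    At 29: go left to 25.
      25 is a leaf — visit 25.
    At 29: go right to 27.
      Visit 27.
      At 27: go left to 14.
        Visit 14.
        At 14: go left to 10.
          10 is a leaf — visit 10.
        At 14: no right child.
      At 27: go right to 22.
        Visit 22.
        At 22: go left to 20.
          20 is a leaf — visit 20.
        At 22: no right child.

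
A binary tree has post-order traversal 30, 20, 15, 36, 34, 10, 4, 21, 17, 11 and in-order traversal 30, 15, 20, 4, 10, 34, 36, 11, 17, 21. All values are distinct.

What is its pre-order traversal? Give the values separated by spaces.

The last element of post-order is the root; it splits in-order into left and right subtrees.
Root 11: left subtree has 7 nodes {30, 15, 20, 4, 10, 34, 36}, right has 2 {17, 21}.
  Root 4: left subtree has 3 nodes {30, 15, 20}, right has 3 {10, 34, 36}.
    Root 15: left subtree has 1 node {30}, right has 1 {20}.
    Root 10: left subtree has 0 nodes { }, right has 2 {34, 36}.
      Root 34: left subtree has 0 nodes { }, right has 1 {36}.
  Root 17: left subtree has 0 nodes { }, right has 1 {21}.

11 4 15 30 20 10 34 36 17 21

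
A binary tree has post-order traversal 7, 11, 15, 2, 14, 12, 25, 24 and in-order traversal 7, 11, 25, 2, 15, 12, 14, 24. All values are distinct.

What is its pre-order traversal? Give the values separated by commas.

24, 25, 11, 7, 12, 2, 15, 14

The last element of post-order is the root; it splits in-order into left and right subtrees.
Root 24: left subtree has 7 nodes {7, 11, 25, 2, 15, 12, 14}, right has 0 { }.
  Root 25: left subtree has 2 nodes {7, 11}, right has 4 {2, 15, 12, 14}.
    Root 11: left subtree has 1 node {7}, right has 0 { }.
    Root 12: left subtree has 2 nodes {2, 15}, right has 1 {14}.
      Root 2: left subtree has 0 nodes { }, right has 1 {15}.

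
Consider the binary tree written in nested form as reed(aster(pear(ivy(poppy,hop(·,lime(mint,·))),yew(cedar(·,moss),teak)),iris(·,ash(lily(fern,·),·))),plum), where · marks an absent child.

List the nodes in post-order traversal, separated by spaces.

poppy mint lime hop ivy moss cedar teak yew pear fern lily ash iris aster plum reed

Post-order visits the left subtree, then the right subtree, then the node.
At reed: go left to aster.
  At aster: go left to pear.
    At pear: go left to ivy.
      At ivy: go left to poppy.
        poppy is a leaf — visit poppy.
      At ivy: go right to hop.
        At hop: no left child.
        At hop: go right to lime.
          At lime: go left to mint.
            mint is a leaf — visit mint.
          At lime: no right child.
          Visit lime.
        Visit hop.
      Visit ivy.
    At pear: go right to yew.
      At yew: go left to cedar.
        At cedar: no left child.
        At cedar: go right to moss.
          moss is a leaf — visit moss.
        Visit cedar.
      At yew: go right to teak.
        teak is a leaf — visit teak.
      Visit yew.
    Visit pear.
  At aster: go right to iris.
    At iris: no left child.
    At iris: go right to ash.
      At ash: go left to lily.
        At lily: go left to fern.
          fern is a leaf — visit fern.
        At lily: no right child.
        Visit lily.
      At ash: no right child.
      Visit ash.
    Visit iris.
  Visit aster.
At reed: go right to plum.
  plum is a leaf — visit plum.
Visit reed.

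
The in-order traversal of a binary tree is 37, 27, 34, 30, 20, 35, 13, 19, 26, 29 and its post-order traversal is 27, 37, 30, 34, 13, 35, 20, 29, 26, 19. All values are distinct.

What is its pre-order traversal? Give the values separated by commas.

The last element of post-order is the root; it splits in-order into left and right subtrees.
Root 19: left subtree has 7 nodes {37, 27, 34, 30, 20, 35, 13}, right has 2 {26, 29}.
  Root 20: left subtree has 4 nodes {37, 27, 34, 30}, right has 2 {35, 13}.
    Root 34: left subtree has 2 nodes {37, 27}, right has 1 {30}.
      Root 37: left subtree has 0 nodes { }, right has 1 {27}.
    Root 35: left subtree has 0 nodes { }, right has 1 {13}.
  Root 26: left subtree has 0 nodes { }, right has 1 {29}.

19, 20, 34, 37, 27, 30, 35, 13, 26, 29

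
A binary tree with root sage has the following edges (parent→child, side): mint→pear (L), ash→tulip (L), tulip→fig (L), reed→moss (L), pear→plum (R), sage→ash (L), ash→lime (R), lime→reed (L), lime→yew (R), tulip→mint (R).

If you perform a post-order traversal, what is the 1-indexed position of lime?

9

Post-order visits the left subtree, then the right subtree, then the node.
At sage: go left to ash.
  At ash: go left to tulip.
    At tulip: go left to fig.
      fig is a leaf — visit fig.
    At tulip: go right to mint.
      At mint: go left to pear.
        At pear: no left child.
        At pear: go right to plum.
          plum is a leaf — visit plum.
        Visit pear.
      At mint: no right child.
      Visit mint.
    Visit tulip.
  At ash: go right to lime.
    At lime: go left to reed.
      At reed: go left to moss.
        moss is a leaf — visit moss.
      At reed: no right child.
      Visit reed.
    At lime: go right to yew.
      yew is a leaf — visit yew.
    Visit lime.
  Visit ash.
At sage: no right child.
Visit sage.
Full post-order sequence: fig, plum, pear, mint, tulip, moss, reed, yew, lime, ash, sage.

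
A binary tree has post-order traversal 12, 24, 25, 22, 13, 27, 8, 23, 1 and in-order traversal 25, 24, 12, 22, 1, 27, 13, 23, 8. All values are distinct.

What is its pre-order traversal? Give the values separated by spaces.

The last element of post-order is the root; it splits in-order into left and right subtrees.
Root 1: left subtree has 4 nodes {25, 24, 12, 22}, right has 4 {27, 13, 23, 8}.
  Root 22: left subtree has 3 nodes {25, 24, 12}, right has 0 { }.
    Root 25: left subtree has 0 nodes { }, right has 2 {24, 12}.
      Root 24: left subtree has 0 nodes { }, right has 1 {12}.
  Root 23: left subtree has 2 nodes {27, 13}, right has 1 {8}.
    Root 27: left subtree has 0 nodes { }, right has 1 {13}.

1 22 25 24 12 23 27 13 8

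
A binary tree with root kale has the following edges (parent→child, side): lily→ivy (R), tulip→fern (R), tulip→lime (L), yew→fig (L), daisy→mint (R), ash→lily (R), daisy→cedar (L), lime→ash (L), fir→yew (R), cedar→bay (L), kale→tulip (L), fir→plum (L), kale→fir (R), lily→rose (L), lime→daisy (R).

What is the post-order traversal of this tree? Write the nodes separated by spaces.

rose ivy lily ash bay cedar mint daisy lime fern tulip plum fig yew fir kale

Post-order visits the left subtree, then the right subtree, then the node.
At kale: go left to tulip.
  At tulip: go left to lime.
    At lime: go left to ash.
      At ash: no left child.
      At ash: go right to lily.
        At lily: go left to rose.
          rose is a leaf — visit rose.
        At lily: go right to ivy.
          ivy is a leaf — visit ivy.
        Visit lily.
      Visit ash.
    At lime: go right to daisy.
      At daisy: go left to cedar.
        At cedar: go left to bay.
          bay is a leaf — visit bay.
        At cedar: no right child.
        Visit cedar.
      At daisy: go right to mint.
        mint is a leaf — visit mint.
      Visit daisy.
    Visit lime.
  At tulip: go right to fern.
    fern is a leaf — visit fern.
  Visit tulip.
At kale: go right to fir.
  At fir: go left to plum.
    plum is a leaf — visit plum.
  At fir: go right to yew.
    At yew: go left to fig.
      fig is a leaf — visit fig.
    At yew: no right child.
    Visit yew.
  Visit fir.
Visit kale.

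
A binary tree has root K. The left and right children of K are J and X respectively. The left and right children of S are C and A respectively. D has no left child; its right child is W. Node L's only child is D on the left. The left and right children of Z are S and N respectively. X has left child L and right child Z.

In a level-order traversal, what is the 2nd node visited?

J

Level-order visits nodes level by level from the root, left to right within each level.
Level 0: K
Level 1: J, X
Level 2: L, Z
Level 3: D, S, N
Level 4: W, C, A
Full level-order sequence: K, J, X, L, Z, D, S, N, W, C, A.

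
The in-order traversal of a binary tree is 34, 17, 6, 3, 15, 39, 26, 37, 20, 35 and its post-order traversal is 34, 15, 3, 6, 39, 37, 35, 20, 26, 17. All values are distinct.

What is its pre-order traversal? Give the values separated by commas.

17, 34, 26, 39, 6, 3, 15, 20, 37, 35

The last element of post-order is the root; it splits in-order into left and right subtrees.
Root 17: left subtree has 1 node {34}, right has 8 {6, 3, 15, 39, 26, 37, 20, 35}.
  Root 26: left subtree has 4 nodes {6, 3, 15, 39}, right has 3 {37, 20, 35}.
    Root 39: left subtree has 3 nodes {6, 3, 15}, right has 0 { }.
      Root 6: left subtree has 0 nodes { }, right has 2 {3, 15}.
        Root 3: left subtree has 0 nodes { }, right has 1 {15}.
    Root 20: left subtree has 1 node {37}, right has 1 {35}.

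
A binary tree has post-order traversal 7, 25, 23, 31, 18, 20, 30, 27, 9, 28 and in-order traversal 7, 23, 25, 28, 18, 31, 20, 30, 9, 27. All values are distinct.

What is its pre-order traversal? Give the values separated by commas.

The last element of post-order is the root; it splits in-order into left and right subtrees.
Root 28: left subtree has 3 nodes {7, 23, 25}, right has 6 {18, 31, 20, 30, 9, 27}.
  Root 23: left subtree has 1 node {7}, right has 1 {25}.
  Root 9: left subtree has 4 nodes {18, 31, 20, 30}, right has 1 {27}.
    Root 30: left subtree has 3 nodes {18, 31, 20}, right has 0 { }.
      Root 20: left subtree has 2 nodes {18, 31}, right has 0 { }.
        Root 18: left subtree has 0 nodes { }, right has 1 {31}.

28, 23, 7, 25, 9, 30, 20, 18, 31, 27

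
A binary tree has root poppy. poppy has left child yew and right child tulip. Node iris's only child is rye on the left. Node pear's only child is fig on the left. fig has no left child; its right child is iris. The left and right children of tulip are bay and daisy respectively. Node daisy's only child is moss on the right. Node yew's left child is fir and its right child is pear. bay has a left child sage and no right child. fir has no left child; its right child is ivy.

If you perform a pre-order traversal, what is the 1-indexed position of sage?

11

Pre-order visits the node, then its left subtree, then its right subtree.
Visit poppy.
At poppy: go left to yew.
  Visit yew.
  At yew: go left to fir.
    Visit fir.
    At fir: no left child.
    At fir: go right to ivy.
      ivy is a leaf — visit ivy.
  At yew: go right to pear.
    Visit pear.
    At pear: go left to fig.
      Visit fig.
      At fig: no left child.
      At fig: go right to iris.
        Visit iris.
        At iris: go left to rye.
          rye is a leaf — visit rye.
        At iris: no right child.
    At pear: no right child.
At poppy: go right to tulip.
  Visit tulip.
  At tulip: go left to bay.
    Visit bay.
    At bay: go left to sage.
      sage is a leaf — visit sage.
    At bay: no right child.
  At tulip: go right to daisy.
    Visit daisy.
    At daisy: no left child.
    At daisy: go right to moss.
      moss is a leaf — visit moss.
Full pre-order sequence: poppy, yew, fir, ivy, pear, fig, iris, rye, tulip, bay, sage, daisy, moss.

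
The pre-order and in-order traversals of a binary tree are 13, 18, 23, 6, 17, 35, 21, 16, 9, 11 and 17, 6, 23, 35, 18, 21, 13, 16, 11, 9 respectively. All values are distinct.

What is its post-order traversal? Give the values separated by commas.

The first element of pre-order is the root; it splits in-order into left and right subtrees.
Root 13: left subtree has 6 nodes {17, 6, 23, 35, 18, 21}, right has 3 {16, 11, 9}.
  Root 18: left subtree has 4 nodes {17, 6, 23, 35}, right has 1 {21}.
    Root 23: left subtree has 2 nodes {17, 6}, right has 1 {35}.
      Root 6: left subtree has 1 node {17}, right has 0 { }.
  Root 16: left subtree has 0 nodes { }, right has 2 {11, 9}.
    Root 9: left subtree has 1 node {11}, right has 0 { }.

17, 6, 35, 23, 21, 18, 11, 9, 16, 13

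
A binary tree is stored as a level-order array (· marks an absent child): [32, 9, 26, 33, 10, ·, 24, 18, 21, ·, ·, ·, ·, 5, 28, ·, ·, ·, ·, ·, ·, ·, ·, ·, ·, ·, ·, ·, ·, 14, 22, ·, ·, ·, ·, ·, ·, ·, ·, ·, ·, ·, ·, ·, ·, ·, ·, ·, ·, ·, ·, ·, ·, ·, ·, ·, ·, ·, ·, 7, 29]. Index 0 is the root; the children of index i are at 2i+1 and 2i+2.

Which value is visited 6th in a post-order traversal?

5

Post-order visits the left subtree, then the right subtree, then the node.
At 32: go left to 9.
  At 9: go left to 33.
    At 33: go left to 18.
      18 is a leaf — visit 18.
    At 33: go right to 21.
      21 is a leaf — visit 21.
    Visit 33.
  At 9: go right to 10.
    10 is a leaf — visit 10.
  Visit 9.
At 32: go right to 26.
  At 26: no left child.
  At 26: go right to 24.
    At 24: go left to 5.
      5 is a leaf — visit 5.
    At 24: go right to 28.
      At 28: go left to 14.
        At 14: go left to 7.
          7 is a leaf — visit 7.
        At 14: go right to 29.
          29 is a leaf — visit 29.
        Visit 14.
      At 28: go right to 22.
        22 is a leaf — visit 22.
      Visit 28.
    Visit 24.
  Visit 26.
Visit 32.
Full post-order sequence: 18, 21, 33, 10, 9, 5, 7, 29, 14, 22, 28, 24, 26, 32.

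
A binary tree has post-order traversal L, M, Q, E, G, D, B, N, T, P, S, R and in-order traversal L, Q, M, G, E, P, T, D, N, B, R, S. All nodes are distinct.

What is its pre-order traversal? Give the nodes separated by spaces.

R P G Q L M E T N D B S

The last element of post-order is the root; it splits in-order into left and right subtrees.
Root R: left subtree has 10 nodes {L, Q, M, G, E, P, T, D, N, B}, right has 1 {S}.
  Root P: left subtree has 5 nodes {L, Q, M, G, E}, right has 4 {T, D, N, B}.
    Root G: left subtree has 3 nodes {L, Q, M}, right has 1 {E}.
      Root Q: left subtree has 1 node {L}, right has 1 {M}.
    Root T: left subtree has 0 nodes { }, right has 3 {D, N, B}.
      Root N: left subtree has 1 node {D}, right has 1 {B}.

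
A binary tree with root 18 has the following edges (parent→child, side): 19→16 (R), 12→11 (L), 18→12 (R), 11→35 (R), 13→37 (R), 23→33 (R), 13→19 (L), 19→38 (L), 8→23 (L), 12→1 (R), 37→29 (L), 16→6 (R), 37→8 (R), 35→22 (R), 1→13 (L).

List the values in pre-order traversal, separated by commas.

18, 12, 11, 35, 22, 1, 13, 19, 38, 16, 6, 37, 29, 8, 23, 33

Pre-order visits the node, then its left subtree, then its right subtree.
Visit 18.
At 18: no left child.
At 18: go right to 12.
  Visit 12.
  At 12: go left to 11.
    Visit 11.
    At 11: no left child.
    At 11: go right to 35.
      Visit 35.
      At 35: no left child.
      At 35: go right to 22.
        22 is a leaf — visit 22.
  At 12: go right to 1.
    Visit 1.
    At 1: go left to 13.
      Visit 13.
      At 13: go left to 19.
        Visit 19.
        At 19: go left to 38.
          38 is a leaf — visit 38.
        At 19: go right to 16.
          Visit 16.
          At 16: no left child.
          At 16: go right to 6.
            6 is a leaf — visit 6.
      At 13: go right to 37.
        Visit 37.
        At 37: go left to 29.
          29 is a leaf — visit 29.
        At 37: go right to 8.
          Visit 8.
          At 8: go left to 23.
            Visit 23.
            At 23: no left child.
            At 23: go right to 33.
              33 is a leaf — visit 33.
          At 8: no right child.
    At 1: no right child.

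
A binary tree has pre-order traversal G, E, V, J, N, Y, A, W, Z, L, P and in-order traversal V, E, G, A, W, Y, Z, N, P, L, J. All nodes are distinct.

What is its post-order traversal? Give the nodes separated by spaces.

V E W A Z Y P L N J G

The first element of pre-order is the root; it splits in-order into left and right subtrees.
Root G: left subtree has 2 nodes {V, E}, right has 8 {A, W, Y, Z, N, P, L, J}.
  Root E: left subtree has 1 node {V}, right has 0 { }.
  Root J: left subtree has 7 nodes {A, W, Y, Z, N, P, L}, right has 0 { }.
    Root N: left subtree has 4 nodes {A, W, Y, Z}, right has 2 {P, L}.
      Root Y: left subtree has 2 nodes {A, W}, right has 1 {Z}.
        Root A: left subtree has 0 nodes { }, right has 1 {W}.
      Root L: left subtree has 1 node {P}, right has 0 { }.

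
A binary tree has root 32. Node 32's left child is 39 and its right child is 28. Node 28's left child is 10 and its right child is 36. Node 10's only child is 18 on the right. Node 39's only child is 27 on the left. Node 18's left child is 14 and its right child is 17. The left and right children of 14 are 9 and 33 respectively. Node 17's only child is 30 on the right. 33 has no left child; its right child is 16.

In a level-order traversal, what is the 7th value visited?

18

Level-order visits nodes level by level from the root, left to right within each level.
Level 0: 32
Level 1: 39, 28
Level 2: 27, 10, 36
Level 3: 18
Level 4: 14, 17
Level 5: 9, 33, 30
Level 6: 16
Full level-order sequence: 32, 39, 28, 27, 10, 36, 18, 14, 17, 9, 33, 30, 16.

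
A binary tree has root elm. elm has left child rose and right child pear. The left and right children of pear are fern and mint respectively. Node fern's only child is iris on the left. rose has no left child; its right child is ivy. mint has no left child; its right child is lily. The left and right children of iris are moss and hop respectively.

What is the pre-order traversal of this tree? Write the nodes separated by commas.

elm, rose, ivy, pear, fern, iris, moss, hop, mint, lily

Pre-order visits the node, then its left subtree, then its right subtree.
Visit elm.
At elm: go left to rose.
  Visit rose.
  At rose: no left child.
  At rose: go right to ivy.
    ivy is a leaf — visit ivy.
At elm: go right to pear.
  Visit pear.
  At pear: go left to fern.
    Visit fern.
    At fern: go left to iris.
      Visit iris.
      At iris: go left to moss.
        moss is a leaf — visit moss.
      At iris: go right to hop.
        hop is a leaf — visit hop.
    At fern: no right child.
  At pear: go right to mint.
    Visit mint.
    At mint: no left child.
    At mint: go right to lily.
      lily is a leaf — visit lily.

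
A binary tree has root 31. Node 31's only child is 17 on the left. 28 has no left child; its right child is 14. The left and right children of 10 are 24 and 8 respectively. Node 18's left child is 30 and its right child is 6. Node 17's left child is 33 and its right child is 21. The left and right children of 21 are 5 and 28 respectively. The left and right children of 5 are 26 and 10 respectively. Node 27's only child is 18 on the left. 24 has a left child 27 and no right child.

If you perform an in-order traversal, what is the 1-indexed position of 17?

2

In-order visits the left subtree, then the node, then the right subtree.
At 31: go left to 17.
  At 17: go left to 33.
    33 is a leaf — visit 33.
  Visit 17.
  At 17: go right to 21.
    At 21: go left to 5.
      At 5: go left to 26.
        26 is a leaf — visit 26.
      Visit 5.
      At 5: go right to 10.
        At 10: go left to 24.
          At 24: go left to 27.
            At 27: go left to 18.
              At 18: go left to 30.
                30 is a leaf — visit 30.
              Visit 18.
              At 18: go right to 6.
                6 is a leaf — visit 6.
            Visit 27.
            At 27: no right child.
          Visit 24.
          At 24: no right child.
        Visit 10.
        At 10: go right to 8.
          8 is a leaf — visit 8.
    Visit 21.
    At 21: go right to 28.
      At 28: no left child.
      Visit 28.
      At 28: go right to 14.
        14 is a leaf — visit 14.
Visit 31.
At 31: no right child.
Full in-order sequence: 33, 17, 26, 5, 30, 18, 6, 27, 24, 10, 8, 21, 28, 14, 31.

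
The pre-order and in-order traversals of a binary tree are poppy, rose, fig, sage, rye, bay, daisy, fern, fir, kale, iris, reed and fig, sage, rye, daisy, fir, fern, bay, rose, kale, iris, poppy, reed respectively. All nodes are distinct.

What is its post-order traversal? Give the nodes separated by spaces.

The first element of pre-order is the root; it splits in-order into left and right subtrees.
Root poppy: left subtree has 10 nodes {fig, sage, rye, daisy, fir, fern, bay, rose, kale, iris}, right has 1 {reed}.
  Root rose: left subtree has 7 nodes {fig, sage, rye, daisy, fir, fern, bay}, right has 2 {kale, iris}.
    Root fig: left subtree has 0 nodes { }, right has 6 {sage, rye, daisy, fir, fern, bay}.
      Root sage: left subtree has 0 nodes { }, right has 5 {rye, daisy, fir, fern, bay}.
        Root rye: left subtree has 0 nodes { }, right has 4 {daisy, fir, fern, bay}.
          Root bay: left subtree has 3 nodes {daisy, fir, fern}, right has 0 { }.
            Root daisy: left subtree has 0 nodes { }, right has 2 {fir, fern}.
              Root fern: left subtree has 1 node {fir}, right has 0 { }.
    Root kale: left subtree has 0 nodes { }, right has 1 {iris}.

fir fern daisy bay rye sage fig iris kale rose reed poppy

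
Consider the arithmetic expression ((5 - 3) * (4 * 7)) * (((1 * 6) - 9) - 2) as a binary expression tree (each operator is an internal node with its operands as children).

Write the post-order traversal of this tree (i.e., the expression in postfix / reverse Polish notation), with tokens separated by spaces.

Post-order on an expression tree gives postfix notation: for each operator, emit left operand, right operand, then the operator.

5 3 - 4 7 * * 1 6 * 9 - 2 - *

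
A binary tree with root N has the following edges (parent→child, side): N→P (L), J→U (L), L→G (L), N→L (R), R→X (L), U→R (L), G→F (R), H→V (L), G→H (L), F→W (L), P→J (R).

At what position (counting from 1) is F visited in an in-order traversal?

11

In-order visits the left subtree, then the node, then the right subtree.
At N: go left to P.
  At P: no left child.
  Visit P.
  At P: go right to J.
    At J: go left to U.
      At U: go left to R.
        At R: go left to X.
          X is a leaf — visit X.
        Visit R.
        At R: no right child.
      Visit U.
      At U: no right child.
    Visit J.
    At J: no right child.
Visit N.
At N: go right to L.
  At L: go left to G.
    At G: go left to H.
      At H: go left to V.
        V is a leaf — visit V.
      Visit H.
      At H: no right child.
    Visit G.
    At G: go right to F.
      At F: go left to W.
        W is a leaf — visit W.
      Visit F.
      At F: no right child.
  Visit L.
  At L: no right child.
Full in-order sequence: P, X, R, U, J, N, V, H, G, W, F, L.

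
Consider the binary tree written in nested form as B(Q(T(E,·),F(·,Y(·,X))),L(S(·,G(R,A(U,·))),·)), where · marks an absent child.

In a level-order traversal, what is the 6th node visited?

S

Level-order visits nodes level by level from the root, left to right within each level.
Level 0: B
Level 1: Q, L
Level 2: T, F, S
Level 3: E, Y, G
Level 4: X, R, A
Level 5: U
Full level-order sequence: B, Q, L, T, F, S, E, Y, G, X, R, A, U.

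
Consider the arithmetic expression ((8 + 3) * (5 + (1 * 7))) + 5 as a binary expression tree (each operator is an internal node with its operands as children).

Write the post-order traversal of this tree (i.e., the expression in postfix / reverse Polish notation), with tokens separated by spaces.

8 3 + 5 1 7 * + * 5 +

Post-order on an expression tree gives postfix notation: for each operator, emit left operand, right operand, then the operator.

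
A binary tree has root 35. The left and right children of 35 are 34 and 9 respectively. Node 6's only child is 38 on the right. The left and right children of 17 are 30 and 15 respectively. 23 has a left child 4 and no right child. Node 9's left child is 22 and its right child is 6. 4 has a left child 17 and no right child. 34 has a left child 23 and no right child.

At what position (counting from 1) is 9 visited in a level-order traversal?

Level-order visits nodes level by level from the root, left to right within each level.
Level 0: 35
Level 1: 34, 9
Level 2: 23, 22, 6
Level 3: 4, 38
Level 4: 17
Level 5: 30, 15
Full level-order sequence: 35, 34, 9, 23, 22, 6, 4, 38, 17, 30, 15.

3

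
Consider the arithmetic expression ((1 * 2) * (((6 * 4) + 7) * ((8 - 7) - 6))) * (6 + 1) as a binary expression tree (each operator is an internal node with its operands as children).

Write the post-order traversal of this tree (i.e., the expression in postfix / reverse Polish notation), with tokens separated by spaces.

Post-order on an expression tree gives postfix notation: for each operator, emit left operand, right operand, then the operator.

1 2 * 6 4 * 7 + 8 7 - 6 - * * 6 1 + *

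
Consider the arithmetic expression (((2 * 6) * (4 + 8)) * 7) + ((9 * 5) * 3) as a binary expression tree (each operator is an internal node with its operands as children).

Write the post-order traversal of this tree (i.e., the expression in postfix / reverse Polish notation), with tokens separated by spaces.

Post-order on an expression tree gives postfix notation: for each operator, emit left operand, right operand, then the operator.

2 6 * 4 8 + * 7 * 9 5 * 3 * +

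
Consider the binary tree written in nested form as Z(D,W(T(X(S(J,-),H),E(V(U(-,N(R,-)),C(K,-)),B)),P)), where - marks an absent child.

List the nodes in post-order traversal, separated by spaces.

D J S H X R N U K C V B E T P W Z

Post-order visits the left subtree, then the right subtree, then the node.
At Z: go left to D.
  D is a leaf — visit D.
At Z: go right to W.
  At W: go left to T.
    At T: go left to X.
      At X: go left to S.
        At S: go left to J.
          J is a leaf — visit J.
        At S: no right child.
        Visit S.
      At X: go right to H.
        H is a leaf — visit H.
      Visit X.
    At T: go right to E.
      At E: go left to V.
        At V: go left to U.
          At U: no left child.
          At U: go right to N.
            At N: go left to R.
              R is a leaf — visit R.
            At N: no right child.
            Visit N.
          Visit U.
        At V: go right to C.
          At C: go left to K.
            K is a leaf — visit K.
          At C: no right child.
          Visit C.
        Visit V.
      At E: go right to B.
        B is a leaf — visit B.
      Visit E.
    Visit T.
  At W: go right to P.
    P is a leaf — visit P.
  Visit W.
Visit Z.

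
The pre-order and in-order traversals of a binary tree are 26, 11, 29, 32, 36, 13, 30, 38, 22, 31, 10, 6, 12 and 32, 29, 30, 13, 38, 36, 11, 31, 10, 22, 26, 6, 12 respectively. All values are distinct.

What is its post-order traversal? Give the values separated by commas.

32, 30, 38, 13, 36, 29, 10, 31, 22, 11, 12, 6, 26

The first element of pre-order is the root; it splits in-order into left and right subtrees.
Root 26: left subtree has 10 nodes {32, 29, 30, 13, 38, 36, 11, 31, 10, 22}, right has 2 {6, 12}.
  Root 11: left subtree has 6 nodes {32, 29, 30, 13, 38, 36}, right has 3 {31, 10, 22}.
    Root 29: left subtree has 1 node {32}, right has 4 {30, 13, 38, 36}.
      Root 36: left subtree has 3 nodes {30, 13, 38}, right has 0 { }.
        Root 13: left subtree has 1 node {30}, right has 1 {38}.
    Root 22: left subtree has 2 nodes {31, 10}, right has 0 { }.
      Root 31: left subtree has 0 nodes { }, right has 1 {10}.
  Root 6: left subtree has 0 nodes { }, right has 1 {12}.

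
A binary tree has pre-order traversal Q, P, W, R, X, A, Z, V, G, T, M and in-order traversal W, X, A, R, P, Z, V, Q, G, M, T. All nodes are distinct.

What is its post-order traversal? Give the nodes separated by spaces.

The first element of pre-order is the root; it splits in-order into left and right subtrees.
Root Q: left subtree has 7 nodes {W, X, A, R, P, Z, V}, right has 3 {G, M, T}.
  Root P: left subtree has 4 nodes {W, X, A, R}, right has 2 {Z, V}.
    Root W: left subtree has 0 nodes { }, right has 3 {X, A, R}.
      Root R: left subtree has 2 nodes {X, A}, right has 0 { }.
        Root X: left subtree has 0 nodes { }, right has 1 {A}.
    Root Z: left subtree has 0 nodes { }, right has 1 {V}.
  Root G: left subtree has 0 nodes { }, right has 2 {M, T}.
    Root T: left subtree has 1 node {M}, right has 0 { }.

A X R W V Z P M T G Q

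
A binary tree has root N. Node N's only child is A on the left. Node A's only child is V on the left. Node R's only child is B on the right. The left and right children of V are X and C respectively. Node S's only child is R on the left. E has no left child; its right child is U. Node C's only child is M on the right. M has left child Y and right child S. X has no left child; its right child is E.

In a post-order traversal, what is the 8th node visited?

M

Post-order visits the left subtree, then the right subtree, then the node.
At N: go left to A.
  At A: go left to V.
    At V: go left to X.
      At X: no left child.
      At X: go right to E.
        At E: no left child.
        At E: go right to U.
          U is a leaf — visit U.
        Visit E.
      Visit X.
    At V: go right to C.
      At C: no left child.
      At C: go right to M.
        At M: go left to Y.
          Y is a leaf — visit Y.
        At M: go right to S.
          At S: go left to R.
            At R: no left child.
            At R: go right to B.
              B is a leaf — visit B.
            Visit R.
          At S: no right child.
          Visit S.
        Visit M.
      Visit C.
    Visit V.
  At A: no right child.
  Visit A.
At N: no right child.
Visit N.
Full post-order sequence: U, E, X, Y, B, R, S, M, C, V, A, N.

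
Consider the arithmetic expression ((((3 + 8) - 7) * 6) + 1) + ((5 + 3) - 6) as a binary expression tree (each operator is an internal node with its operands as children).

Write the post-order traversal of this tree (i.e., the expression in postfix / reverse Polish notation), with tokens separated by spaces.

3 8 + 7 - 6 * 1 + 5 3 + 6 - +

Post-order on an expression tree gives postfix notation: for each operator, emit left operand, right operand, then the operator.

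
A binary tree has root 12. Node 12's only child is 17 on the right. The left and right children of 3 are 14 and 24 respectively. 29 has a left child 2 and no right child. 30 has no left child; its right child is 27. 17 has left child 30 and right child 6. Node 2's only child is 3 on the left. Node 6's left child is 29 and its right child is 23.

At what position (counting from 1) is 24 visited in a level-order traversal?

11

Level-order visits nodes level by level from the root, left to right within each level.
Level 0: 12
Level 1: 17
Level 2: 30, 6
Level 3: 27, 29, 23
Level 4: 2
Level 5: 3
Level 6: 14, 24
Full level-order sequence: 12, 17, 30, 6, 27, 29, 23, 2, 3, 14, 24.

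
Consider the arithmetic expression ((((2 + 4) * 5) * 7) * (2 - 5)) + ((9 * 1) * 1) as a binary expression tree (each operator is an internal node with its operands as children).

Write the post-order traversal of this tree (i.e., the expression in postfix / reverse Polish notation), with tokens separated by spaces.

2 4 + 5 * 7 * 2 5 - * 9 1 * 1 * +

Post-order on an expression tree gives postfix notation: for each operator, emit left operand, right operand, then the operator.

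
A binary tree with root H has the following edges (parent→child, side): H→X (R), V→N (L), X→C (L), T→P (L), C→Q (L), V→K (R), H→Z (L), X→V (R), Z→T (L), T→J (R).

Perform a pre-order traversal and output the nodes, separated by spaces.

Pre-order visits the node, then its left subtree, then its right subtree.
Visit H.
At H: go left to Z.
  Visit Z.
  At Z: go left to T.
    Visit T.
    At T: go left to P.
      P is a leaf — visit P.
    At T: go right to J.
      J is a leaf — visit J.
  At Z: no right child.
At H: go right to X.
  Visit X.
  At X: go left to C.
    Visit C.
    At C: go left to Q.
      Q is a leaf — visit Q.
    At C: no right child.
  At X: go right to V.
    Visit V.
    At V: go left to N.
      N is a leaf — visit N.
    At V: go right to K.
      K is a leaf — visit K.

H Z T P J X C Q V N K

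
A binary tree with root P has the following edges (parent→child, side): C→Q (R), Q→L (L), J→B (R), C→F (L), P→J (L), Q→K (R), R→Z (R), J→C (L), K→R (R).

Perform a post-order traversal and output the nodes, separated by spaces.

Post-order visits the left subtree, then the right subtree, then the node.
At P: go left to J.
  At J: go left to C.
    At C: go left to F.
      F is a leaf — visit F.
    At C: go right to Q.
      At Q: go left to L.
        L is a leaf — visit L.
      At Q: go right to K.
        At K: no left child.
        At K: go right to R.
          At R: no left child.
          At R: go right to Z.
            Z is a leaf — visit Z.
          Visit R.
        Visit K.
      Visit Q.
    Visit C.
  At J: go right to B.
    B is a leaf — visit B.
  Visit J.
At P: no right child.
Visit P.

F L Z R K Q C B J P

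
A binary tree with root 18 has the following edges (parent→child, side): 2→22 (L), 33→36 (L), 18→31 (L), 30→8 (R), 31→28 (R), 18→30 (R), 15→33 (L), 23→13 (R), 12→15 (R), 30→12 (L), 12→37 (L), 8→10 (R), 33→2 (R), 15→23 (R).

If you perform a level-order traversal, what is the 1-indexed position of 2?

Level-order visits nodes level by level from the root, left to right within each level.
Level 0: 18
Level 1: 31, 30
Level 2: 28, 12, 8
Level 3: 37, 15, 10
Level 4: 33, 23
Level 5: 36, 2, 13
Level 6: 22
Full level-order sequence: 18, 31, 30, 28, 12, 8, 37, 15, 10, 33, 23, 36, 2, 13, 22.

13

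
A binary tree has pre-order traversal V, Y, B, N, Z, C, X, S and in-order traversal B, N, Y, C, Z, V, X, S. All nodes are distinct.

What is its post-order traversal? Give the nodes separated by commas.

The first element of pre-order is the root; it splits in-order into left and right subtrees.
Root V: left subtree has 5 nodes {B, N, Y, C, Z}, right has 2 {X, S}.
  Root Y: left subtree has 2 nodes {B, N}, right has 2 {C, Z}.
    Root B: left subtree has 0 nodes { }, right has 1 {N}.
    Root Z: left subtree has 1 node {C}, right has 0 { }.
  Root X: left subtree has 0 nodes { }, right has 1 {S}.

N, B, C, Z, Y, S, X, V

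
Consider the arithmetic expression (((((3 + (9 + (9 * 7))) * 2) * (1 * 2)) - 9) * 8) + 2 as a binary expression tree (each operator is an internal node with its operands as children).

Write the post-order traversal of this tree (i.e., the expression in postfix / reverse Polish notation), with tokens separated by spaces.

Post-order on an expression tree gives postfix notation: for each operator, emit left operand, right operand, then the operator.

3 9 9 7 * + + 2 * 1 2 * * 9 - 8 * 2 +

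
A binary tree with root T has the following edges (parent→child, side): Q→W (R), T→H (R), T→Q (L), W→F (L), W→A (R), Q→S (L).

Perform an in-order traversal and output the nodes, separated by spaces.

S Q F W A T H

In-order visits the left subtree, then the node, then the right subtree.
At T: go left to Q.
  At Q: go left to S.
    S is a leaf — visit S.
  Visit Q.
  At Q: go right to W.
    At W: go left to F.
      F is a leaf — visit F.
    Visit W.
    At W: go right to A.
      A is a leaf — visit A.
Visit T.
At T: go right to H.
  H is a leaf — visit H.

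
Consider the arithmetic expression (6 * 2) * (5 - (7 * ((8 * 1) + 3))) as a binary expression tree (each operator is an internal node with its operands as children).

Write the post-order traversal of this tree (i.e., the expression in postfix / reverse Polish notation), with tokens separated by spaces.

Post-order on an expression tree gives postfix notation: for each operator, emit left operand, right operand, then the operator.

6 2 * 5 7 8 1 * 3 + * - *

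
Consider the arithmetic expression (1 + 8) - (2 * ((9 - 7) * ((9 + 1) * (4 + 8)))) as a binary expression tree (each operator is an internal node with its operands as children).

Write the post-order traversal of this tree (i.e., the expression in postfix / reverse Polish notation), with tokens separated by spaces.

1 8 + 2 9 7 - 9 1 + 4 8 + * * * -

Post-order on an expression tree gives postfix notation: for each operator, emit left operand, right operand, then the operator.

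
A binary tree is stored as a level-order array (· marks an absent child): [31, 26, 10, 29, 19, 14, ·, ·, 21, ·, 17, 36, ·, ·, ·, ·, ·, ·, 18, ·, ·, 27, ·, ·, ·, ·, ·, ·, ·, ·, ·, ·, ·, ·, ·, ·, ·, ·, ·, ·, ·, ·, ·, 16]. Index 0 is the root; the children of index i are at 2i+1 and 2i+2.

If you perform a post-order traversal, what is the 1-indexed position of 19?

Post-order visits the left subtree, then the right subtree, then the node.
At 31: go left to 26.
  At 26: go left to 29.
    At 29: no left child.
    At 29: go right to 21.
      At 21: no left child.
      At 21: go right to 18.
        18 is a leaf — visit 18.
      Visit 21.
    Visit 29.
  At 26: go right to 19.
    At 19: no left child.
    At 19: go right to 17.
      At 17: go left to 27.
        At 27: go left to 16.
          16 is a leaf — visit 16.
        At 27: no right child.
        Visit 27.
      At 17: no right child.
      Visit 17.
    Visit 19.
  Visit 26.
At 31: go right to 10.
  At 10: go left to 14.
    At 14: go left to 36.
      36 is a leaf — visit 36.
    At 14: no right child.
    Visit 14.
  At 10: no right child.
  Visit 10.
Visit 31.
Full post-order sequence: 18, 21, 29, 16, 27, 17, 19, 26, 36, 14, 10, 31.

7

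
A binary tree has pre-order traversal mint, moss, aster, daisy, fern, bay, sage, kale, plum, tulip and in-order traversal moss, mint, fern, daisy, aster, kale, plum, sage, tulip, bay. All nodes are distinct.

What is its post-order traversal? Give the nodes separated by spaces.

moss fern daisy plum kale tulip sage bay aster mint

The first element of pre-order is the root; it splits in-order into left and right subtrees.
Root mint: left subtree has 1 node {moss}, right has 8 {fern, daisy, aster, kale, plum, sage, tulip, bay}.
  Root aster: left subtree has 2 nodes {fern, daisy}, right has 5 {kale, plum, sage, tulip, bay}.
    Root daisy: left subtree has 1 node {fern}, right has 0 { }.
    Root bay: left subtree has 4 nodes {kale, plum, sage, tulip}, right has 0 { }.
      Root sage: left subtree has 2 nodes {kale, plum}, right has 1 {tulip}.
        Root kale: left subtree has 0 nodes { }, right has 1 {plum}.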